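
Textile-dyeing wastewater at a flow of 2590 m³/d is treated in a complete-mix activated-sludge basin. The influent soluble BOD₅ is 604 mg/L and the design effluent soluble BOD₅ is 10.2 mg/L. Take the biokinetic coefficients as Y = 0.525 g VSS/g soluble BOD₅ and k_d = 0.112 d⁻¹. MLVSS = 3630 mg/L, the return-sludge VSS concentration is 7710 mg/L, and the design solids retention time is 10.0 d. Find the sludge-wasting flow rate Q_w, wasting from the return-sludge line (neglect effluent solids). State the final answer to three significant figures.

Rearranging the biomass balance for a CMAS with decay, V = Y·Q·ΔS·θ_c / [X·(1+k_d θ_c)] = 0.525 × 2590 × (604 − 10.2) × 10.0 / [3630 × (1 + 0.112 × 10.0)] = 8.07×10^6 / 7696 = 1049 m³.
Q_w = (V·X)/(θ_c X_r) = 1049 × 3630 / (10.0 × 7710) = 49.40 m³/d.

Q_w ≈ 49.4 m³/d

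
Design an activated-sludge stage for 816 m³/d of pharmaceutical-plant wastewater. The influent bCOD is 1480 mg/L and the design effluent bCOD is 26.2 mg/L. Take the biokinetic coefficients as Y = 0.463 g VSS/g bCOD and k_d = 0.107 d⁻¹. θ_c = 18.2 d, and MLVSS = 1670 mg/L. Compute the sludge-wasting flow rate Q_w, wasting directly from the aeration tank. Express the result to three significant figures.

Steady-state biomass mass balance: V·X·(1 + k_d·θ_c) = Y·Q·(S₀ − S)·θ_c, so V = 0.463 × 816 × (1480 − 26.2) × 18.2 / [1670 × (1 + 0.107 × 18.2)] = 10×10^6 / 4922 = 2031 m³.
With mixed-liquor wasting, θ_c = V/Q_w, so Q_w = V/θ_c = 2031/18.2 = 111.6 m³/d.

Q_w ≈ 112 m³/d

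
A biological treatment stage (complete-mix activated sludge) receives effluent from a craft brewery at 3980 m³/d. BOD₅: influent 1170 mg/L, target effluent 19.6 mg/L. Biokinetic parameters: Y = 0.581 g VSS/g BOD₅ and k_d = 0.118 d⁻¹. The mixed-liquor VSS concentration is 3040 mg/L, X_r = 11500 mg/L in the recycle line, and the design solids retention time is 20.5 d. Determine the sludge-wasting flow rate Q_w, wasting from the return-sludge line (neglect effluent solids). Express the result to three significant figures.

Q_w ≈ 67.7 m³/d

Rearranging the biomass balance for a CMAS with decay, V = Y·Q·ΔS·θ_c / [X·(1+k_d θ_c)] = 0.581 × 3980 × (1170 − 19.6) × 20.5 / [3040 × (1 + 0.118 × 20.5)] = 5.45×10^7 / 10394 = 5247 m³.
Q_w = (V·X)/(θ_c X_r) = 5247 × 3040 / (20.5 × 11500) = 67.66 m³/d.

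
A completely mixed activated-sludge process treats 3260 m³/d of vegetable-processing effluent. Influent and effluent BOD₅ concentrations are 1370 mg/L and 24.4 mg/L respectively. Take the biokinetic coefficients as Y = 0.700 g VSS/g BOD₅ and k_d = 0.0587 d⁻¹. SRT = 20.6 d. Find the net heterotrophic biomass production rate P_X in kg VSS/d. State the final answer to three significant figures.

Correct the yield for decay: Y_obs = Y/(1 + k_d θ_c) = 0.700 / (1 + 0.0587 × 20.6) = 0.700 / 2.209 = 0.3169.
Q·(S₀ − S) = 3260 × (1370 − 24.4) × 10⁻³ = 4387 kg/d removed.
Biomass produced: P_X = Y_obs·Q·ΔS = 0.3169 × 4387 ≈ 1390 kg VSS/d.

P_X ≈ 1390 kg VSS/d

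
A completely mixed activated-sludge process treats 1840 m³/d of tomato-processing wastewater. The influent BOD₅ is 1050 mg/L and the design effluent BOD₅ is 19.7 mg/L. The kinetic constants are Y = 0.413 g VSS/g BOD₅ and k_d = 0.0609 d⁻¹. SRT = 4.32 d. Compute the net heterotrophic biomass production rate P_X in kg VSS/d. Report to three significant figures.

P_X ≈ 620 kg VSS/d

Y_obs = Y / (1 + k_d θ_c) = 0.413 / (1 + 0.0609 × 4.32) = 0.413 / 1.263 = 0.3270.
Mass of BOD₅ removed per day: Q(S₀ − S) = 1840 × 1030 g/m³ = 1896 kg/d.
Biomass produced: P_X = Y_obs·Q·ΔS = 0.3270 × 1896 ≈ 619.9 kg VSS/d.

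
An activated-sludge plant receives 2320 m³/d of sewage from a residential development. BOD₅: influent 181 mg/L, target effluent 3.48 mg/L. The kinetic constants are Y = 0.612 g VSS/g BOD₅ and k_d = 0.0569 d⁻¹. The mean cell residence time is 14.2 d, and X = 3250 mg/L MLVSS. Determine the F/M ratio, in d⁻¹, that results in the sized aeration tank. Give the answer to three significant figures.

Steady-state biomass mass balance: V·X·(1 + k_d·θ_c) = Y·Q·(S₀ − S)·θ_c, so V = 0.612 × 2320 × (181 − 3.48) × 14.2 / [3250 × (1 + 0.0569 × 14.2)] = 3.58×10^6 / 5876 = 609.1 m³.
F/M = Q·S₀ / (V·X) = 2320 × 181 / (609.1 × 3250) = 0.2121 g BOD₅·(g VSS·d)⁻¹.

F/M ≈ 0.212 d⁻¹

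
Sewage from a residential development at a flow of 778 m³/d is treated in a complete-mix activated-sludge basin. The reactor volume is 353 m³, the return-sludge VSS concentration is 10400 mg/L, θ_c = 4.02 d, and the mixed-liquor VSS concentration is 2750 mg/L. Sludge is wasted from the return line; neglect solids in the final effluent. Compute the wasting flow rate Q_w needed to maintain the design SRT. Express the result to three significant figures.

Q_w ≈ 23.2 m³/d

θ_c = V·X/(Q_w·X_r) when wasting from the recycle, so Q_w = V·X/(θ_c·X_r) = 353.0 × 2750 / (4.02 × 10400) = 23.22 m³/d.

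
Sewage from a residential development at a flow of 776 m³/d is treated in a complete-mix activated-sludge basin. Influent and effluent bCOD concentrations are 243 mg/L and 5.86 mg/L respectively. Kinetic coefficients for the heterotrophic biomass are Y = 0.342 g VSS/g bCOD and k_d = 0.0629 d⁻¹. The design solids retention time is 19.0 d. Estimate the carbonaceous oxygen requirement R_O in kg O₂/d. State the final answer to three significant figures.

Y_obs = Y / (1 + k_d θ_c) = 0.342 / (1 + 0.0629 × 19.0) = 0.342 / 2.195 = 0.1558.
ΔS = 243 − 5.86 = 237.1 mg/L, so the substrate removal rate is 776 × 237.1/1000 = 184.0 kg bCOD/d.
P_X = Y_obs·Q·(S₀ − S) = 0.1558 × 184.0 = 28.67 kg VSS/d.
Carbonaceous O₂ demand = substrate oxidised − cell-mass equivalent = 184.0 − 1.42 × 28.67 = 143.3 kg O₂/d.

R_O ≈ 143 kg O₂/d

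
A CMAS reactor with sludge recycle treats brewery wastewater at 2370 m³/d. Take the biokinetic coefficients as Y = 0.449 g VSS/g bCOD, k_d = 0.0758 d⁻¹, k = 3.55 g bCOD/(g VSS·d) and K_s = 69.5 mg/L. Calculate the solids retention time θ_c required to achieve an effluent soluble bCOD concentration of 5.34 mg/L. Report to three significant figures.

From 1/θ_c = Y·k·S/(K_s + S) − k_d: Y·k·S/(K_s+S) = 0.449 × 3.55 × 5.34 / (69.5 + 5.34) = 0.1137 d⁻¹.
θ_c = 1/(μ − k_d) = 1/(0.1137 − 0.0758) = 1/0.03793 = 26.36 d.

θ_c ≈ 26.4 d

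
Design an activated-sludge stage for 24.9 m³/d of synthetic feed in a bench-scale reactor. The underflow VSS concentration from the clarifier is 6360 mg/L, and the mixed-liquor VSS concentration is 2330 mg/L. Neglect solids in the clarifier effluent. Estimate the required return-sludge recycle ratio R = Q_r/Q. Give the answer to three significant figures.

R ≈ 0.578

Solids balance on the clarifier gives (1+R)X = R·X_r, so R = X/(X_r − X) = 2330 / (6360 − 2330) = 0.5782.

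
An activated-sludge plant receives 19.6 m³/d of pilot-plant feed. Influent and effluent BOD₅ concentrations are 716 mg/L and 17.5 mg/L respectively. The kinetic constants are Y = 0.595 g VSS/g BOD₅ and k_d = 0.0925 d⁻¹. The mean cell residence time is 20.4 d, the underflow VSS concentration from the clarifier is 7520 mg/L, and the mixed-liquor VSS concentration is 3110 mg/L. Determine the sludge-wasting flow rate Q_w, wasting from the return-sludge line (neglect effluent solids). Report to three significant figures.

Q_w ≈ 0.375 m³/d

Rearranging the biomass balance for a CMAS with decay, V = Y·Q·ΔS·θ_c / [X·(1+k_d θ_c)] = 0.595 × 19.6 × (716 − 17.5) × 20.4 / [3110 × (1 + 0.0925 × 20.4)] = 1.66×10^5 / 8979 = 18.51 m³.
θ_c = V·X/(Q_w·X_r) when wasting from the recycle, so Q_w = V·X/(θ_c·X_r) = 18.51 × 3110 / (20.4 × 7520) = 0.3752 m³/d.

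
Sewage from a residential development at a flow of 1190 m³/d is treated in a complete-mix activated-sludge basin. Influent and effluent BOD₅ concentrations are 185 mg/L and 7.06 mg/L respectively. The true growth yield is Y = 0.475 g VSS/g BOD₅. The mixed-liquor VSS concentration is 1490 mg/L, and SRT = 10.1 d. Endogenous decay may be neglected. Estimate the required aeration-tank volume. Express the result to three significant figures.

V·X = Y·Q·ΔS·θ_c gives V = 0.475 × 1190 × (185 − 7.06) × 10.1 / 1490 = 681.8 m³.

V ≈ 682 m³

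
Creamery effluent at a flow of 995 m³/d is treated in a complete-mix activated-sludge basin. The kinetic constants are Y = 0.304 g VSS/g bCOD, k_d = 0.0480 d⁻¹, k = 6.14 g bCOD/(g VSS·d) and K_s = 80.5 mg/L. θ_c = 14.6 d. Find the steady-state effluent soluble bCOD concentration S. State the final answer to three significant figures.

For a completely mixed reactor with recycle the Lawrence–McCarty relation gives S = K_s·(1 + k_d·θ_c) / [θ_c·(Y·k − k_d) − 1] = 80.5 × (1 + 0.0480 × 14.6) / [14.6 × (0.304 × 6.14 − 0.0480) − 1] = 136.9 / 25.55 = 5.358 mg/L.

S ≈ 5.36 mg/L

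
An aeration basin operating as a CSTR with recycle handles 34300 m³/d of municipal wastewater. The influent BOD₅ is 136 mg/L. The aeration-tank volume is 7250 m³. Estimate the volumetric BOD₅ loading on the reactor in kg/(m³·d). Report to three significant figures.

L_v ≈ 0.643 kg BOD₅/(m³·d)

Applied BOD₅ load per unit volume = Q·S₀/V = (34300 × 136/1000)/7250 = 0.6434 kg BOD₅·m⁻³·d⁻¹.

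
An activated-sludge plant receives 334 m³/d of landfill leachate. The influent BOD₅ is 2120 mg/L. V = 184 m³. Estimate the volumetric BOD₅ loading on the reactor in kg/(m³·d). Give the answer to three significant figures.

L_v ≈ 3.85 kg BOD₅/(m³·d)

Applied BOD₅ load per unit volume = Q·S₀/V = (334 × 2120/1000)/184.0 = 3.848 kg BOD₅·m⁻³·d⁻¹.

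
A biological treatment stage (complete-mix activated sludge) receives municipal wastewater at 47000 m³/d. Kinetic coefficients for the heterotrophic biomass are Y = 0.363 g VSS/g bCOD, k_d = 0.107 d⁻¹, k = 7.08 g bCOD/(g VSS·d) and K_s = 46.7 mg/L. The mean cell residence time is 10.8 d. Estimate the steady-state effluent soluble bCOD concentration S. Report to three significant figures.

S ≈ 3.93 mg/L

Effluent substrate depends only on kinetics and SRT: S = K_s(1 + k_d θ_c) / [θ_c(Yk − k_d) − 1] = 46.7 × (1 + 0.107 × 10.8) / [10.8 × (0.363 × 7.08 − 0.107) − 1] = 100.7 / 25.60 = 3.932 mg/L.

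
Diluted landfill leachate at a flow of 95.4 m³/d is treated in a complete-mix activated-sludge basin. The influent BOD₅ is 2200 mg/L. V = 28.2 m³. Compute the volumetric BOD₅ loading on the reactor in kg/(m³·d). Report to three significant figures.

L_v = Q S₀ / V = 95.4 × 2200 × 10⁻³ / 28.20 = 7.443 kg/(m³·d).

L_v ≈ 7.44 kg BOD₅/(m³·d)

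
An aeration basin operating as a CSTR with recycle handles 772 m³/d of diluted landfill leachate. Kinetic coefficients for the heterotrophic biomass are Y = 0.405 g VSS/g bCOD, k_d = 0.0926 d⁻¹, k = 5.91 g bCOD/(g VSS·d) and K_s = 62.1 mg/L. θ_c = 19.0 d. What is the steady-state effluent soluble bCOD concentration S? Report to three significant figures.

S ≈ 4.01 mg/L

For a completely mixed reactor with recycle the Lawrence–McCarty relation gives S = K_s·(1 + k_d·θ_c) / [θ_c·(Y·k − k_d) − 1] = 62.1 × (1 + 0.0926 × 19.0) / [19.0 × (0.405 × 5.91 − 0.0926) − 1] = 171.4 / 42.72 = 4.011 mg/L.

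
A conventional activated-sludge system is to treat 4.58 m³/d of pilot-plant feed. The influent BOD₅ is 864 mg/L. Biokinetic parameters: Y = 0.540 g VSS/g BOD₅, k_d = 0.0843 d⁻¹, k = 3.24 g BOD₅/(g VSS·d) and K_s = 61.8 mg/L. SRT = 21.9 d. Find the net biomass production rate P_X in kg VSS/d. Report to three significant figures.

For a completely mixed reactor with recycle the Lawrence–McCarty relation gives S = K_s·(1 + k_d·θ_c) / [θ_c·(Y·k − k_d) − 1] = 61.8 × (1 + 0.0843 × 21.9) / [21.9 × (0.540 × 3.24 − 0.0843) − 1] = 175.9 / 35.47 = 4.959 mg/L.
Correct the yield for decay: Y_obs = Y/(1 + k_d θ_c) = 0.540 / (1 + 0.0843 × 21.9) = 0.540 / 2.846 = 0.1897.
Substrate removed = Q·(S₀ − S) = 4.58 m³/d × (864 − 4.96) g/m³ = 3.93×10^3 g/d = 3.934 kg/d.
Biomass produced: P_X = Y_obs·Q·ΔS = 0.1897 × 3.934 ≈ 0.7465 kg VSS/d.

P_X ≈ 0.746 kg VSS/d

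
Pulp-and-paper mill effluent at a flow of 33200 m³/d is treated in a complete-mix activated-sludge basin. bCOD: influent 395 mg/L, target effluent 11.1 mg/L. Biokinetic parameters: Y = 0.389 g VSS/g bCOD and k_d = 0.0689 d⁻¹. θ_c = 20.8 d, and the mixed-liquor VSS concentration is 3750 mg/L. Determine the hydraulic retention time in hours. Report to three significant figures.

τ ≈ 8.17 h

Steady-state biomass mass balance: V·X·(1 + k_d·θ_c) = Y·Q·(S₀ − S)·θ_c, so V = 0.389 × 33200 × (395 − 11.1) × 20.8 / [3750 × (1 + 0.0689 × 20.8)] = 1.03×10^8 / 9124 = 11302 m³.
HRT = V/Q = 11302 m³ / 33200 m³·d⁻¹ = 0.3404 d × 24 = 8.170 h.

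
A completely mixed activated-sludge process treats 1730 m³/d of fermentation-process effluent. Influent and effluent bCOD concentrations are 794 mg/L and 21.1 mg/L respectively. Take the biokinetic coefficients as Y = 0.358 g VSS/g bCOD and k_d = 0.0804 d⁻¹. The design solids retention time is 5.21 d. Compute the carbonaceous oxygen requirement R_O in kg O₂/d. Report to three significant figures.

Y_obs = Y / (1 + k_d θ_c) = 0.358 / (1 + 0.0804 × 5.21) = 0.358 / 1.419 = 0.2523.
Substrate removed = Q·(S₀ − S) = 1730 m³/d × (794 − 21.1) g/m³ = 1.34×10^6 g/d = 1337 kg/d.
P_X = Y_obs·Q·(S₀ − S) = 0.2523 × 1337 = 337.4 kg VSS/d.
R_O = Q·ΔS − 1.42 P_X = 1337 − 479.1 = 858.1 kg O₂/d.

R_O ≈ 858 kg O₂/d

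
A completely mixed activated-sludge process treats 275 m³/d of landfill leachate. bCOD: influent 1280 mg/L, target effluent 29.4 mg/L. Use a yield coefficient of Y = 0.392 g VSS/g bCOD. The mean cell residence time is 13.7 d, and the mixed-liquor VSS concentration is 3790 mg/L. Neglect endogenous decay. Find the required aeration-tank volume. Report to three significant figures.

With k_d = 0 the design equation reduces to V = Y Q (S₀−S) θ_c / X = 0.392 × 275 × (1280 − 29.4) × 13.7 / 3790 = 487.3 m³.

V ≈ 487 m³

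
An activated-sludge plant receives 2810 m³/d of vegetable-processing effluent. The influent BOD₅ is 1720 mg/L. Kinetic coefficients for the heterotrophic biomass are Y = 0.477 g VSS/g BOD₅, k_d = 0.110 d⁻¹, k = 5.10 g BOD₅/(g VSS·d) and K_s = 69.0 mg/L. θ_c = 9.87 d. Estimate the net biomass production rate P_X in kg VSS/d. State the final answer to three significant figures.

P_X ≈ 1100 kg VSS/d

From the Monod/SRT balance for a CMAS, S = K_s·(1+k_d θ_c)/[θ_c·(Y k − k_d) − 1] = 69.0 × (1 + 0.110 × 9.87) / [9.87 × (0.477 × 5.10 − 0.110) − 1] = 143.9 / 21.93 = 6.564 mg/L.
Observed yield with endogenous decay: Y_obs = Y / (1 + k_d·θ_c) = 0.477 / (1 + 0.110 × 9.87) = 0.477 / 2.086 = 0.2287 g VSS/g BOD₅.
Mass of BOD₅ removed per day: Q(S₀ − S) = 2810 × 1713 g/m³ = 4815 kg/d.
Biomass produced: P_X = Y_obs·Q·ΔS = 0.2287 × 4815 ≈ 1101 kg VSS/d.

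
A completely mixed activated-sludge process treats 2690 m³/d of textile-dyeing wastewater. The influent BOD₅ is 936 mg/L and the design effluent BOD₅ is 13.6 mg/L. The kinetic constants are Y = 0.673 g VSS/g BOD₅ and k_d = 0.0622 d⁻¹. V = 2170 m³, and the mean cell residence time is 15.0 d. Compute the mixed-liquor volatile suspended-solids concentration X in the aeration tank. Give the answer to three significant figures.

X = Y·Q·ΔS·θ_c / [V·(1 + k_d θ_c)] = 0.673 × 2690 × (936 − 13.6) × 15.0 / [2170 × (1 + 0.0622 × 15.0)] = 5972 mg/L.

X ≈ 5970 mg/L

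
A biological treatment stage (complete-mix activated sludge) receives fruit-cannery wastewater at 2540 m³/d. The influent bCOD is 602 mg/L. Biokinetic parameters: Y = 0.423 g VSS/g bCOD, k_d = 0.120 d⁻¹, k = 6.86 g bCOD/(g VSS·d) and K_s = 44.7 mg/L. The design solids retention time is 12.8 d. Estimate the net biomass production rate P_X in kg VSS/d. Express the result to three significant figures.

P_X ≈ 254 kg VSS/d

Effluent substrate depends only on kinetics and SRT: S = K_s(1 + k_d θ_c) / [θ_c(Yk − k_d) − 1] = 44.7 × (1 + 0.120 × 12.8) / [12.8 × (0.423 × 6.86 − 0.120) − 1] = 113.4 / 34.61 = 3.276 mg/L.
The observed yield is Y_obs = Y/(1 + k_d·θ_c) = 0.423 / (1 + 0.120 × 12.8) = 0.423 / 2.536 = 0.1668 g VSS per g bCOD removed.
ΔS = 602 − 3.28 = 598.7 mg/L, so the substrate removal rate is 2540 × 598.7/1000 = 1521 kg bCOD/d.
So the net sludge growth is P_X = 0.1668 × 1521 = 253.7 kg VSS/d.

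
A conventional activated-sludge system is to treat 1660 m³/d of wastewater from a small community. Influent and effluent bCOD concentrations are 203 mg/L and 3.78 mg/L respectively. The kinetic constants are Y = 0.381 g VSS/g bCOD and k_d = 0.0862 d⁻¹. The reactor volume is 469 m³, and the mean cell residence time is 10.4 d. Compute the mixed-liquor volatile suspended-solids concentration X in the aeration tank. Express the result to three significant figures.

X = Y·Q·ΔS·θ_c / [V·(1 + k_d θ_c)] = 0.381 × 1660 × (203 − 3.78) × 10.4 / [469 × (1 + 0.0862 × 10.4)] = 1473 mg/L.

X ≈ 1470 mg/L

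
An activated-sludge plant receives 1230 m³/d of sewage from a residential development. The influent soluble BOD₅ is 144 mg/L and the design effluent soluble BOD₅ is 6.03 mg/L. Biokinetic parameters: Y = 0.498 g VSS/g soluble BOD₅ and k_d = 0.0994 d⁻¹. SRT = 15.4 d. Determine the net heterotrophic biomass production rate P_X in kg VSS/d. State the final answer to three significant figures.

P_X ≈ 33.4 kg VSS/d

Y_obs = Y / (1 + k_d θ_c) = 0.498 / (1 + 0.0994 × 15.4) = 0.498 / 2.531 = 0.1968.
Substrate removed = Q·(S₀ − S) = 1230 m³/d × (144 − 6.03) g/m³ = 1.7×10^5 g/d = 169.7 kg/d.
So the net sludge growth is P_X = 0.1968 × 169.7 = 33.39 kg VSS/d.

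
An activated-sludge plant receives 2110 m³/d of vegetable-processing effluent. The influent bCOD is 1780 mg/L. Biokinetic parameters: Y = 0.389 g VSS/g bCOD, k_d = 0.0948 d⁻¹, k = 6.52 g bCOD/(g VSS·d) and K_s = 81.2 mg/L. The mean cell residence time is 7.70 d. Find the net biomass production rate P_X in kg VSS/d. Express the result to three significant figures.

Effluent substrate depends only on kinetics and SRT: S = K_s(1 + k_d θ_c) / [θ_c(Yk − k_d) − 1] = 81.2 × (1 + 0.0948 × 7.70) / [7.70 × (0.389 × 6.52 − 0.0948) − 1] = 140.5 / 17.80 = 7.892 mg/L.
The observed yield is Y_obs = Y/(1 + k_d·θ_c) = 0.389 / (1 + 0.0948 × 7.70) = 0.389 / 1.730 = 0.2249 g VSS per g bCOD removed.
Mass of bCOD removed per day: Q(S₀ − S) = 2110 × 1772 g/m³ = 3739 kg/d.
P_X = Y_obs · Q(S₀ − S) = 0.2249 × 3739 = 840.8 kg VSS/d.

P_X ≈ 841 kg VSS/d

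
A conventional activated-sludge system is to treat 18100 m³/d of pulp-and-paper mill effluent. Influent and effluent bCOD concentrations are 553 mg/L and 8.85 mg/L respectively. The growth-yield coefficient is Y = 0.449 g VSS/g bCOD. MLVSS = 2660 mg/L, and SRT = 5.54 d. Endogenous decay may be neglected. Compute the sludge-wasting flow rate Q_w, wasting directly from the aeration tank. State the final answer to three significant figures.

Q_w ≈ 1660 m³/d

V·X = Y·Q·ΔS·θ_c gives V = 0.449 × 18100 × (553 − 8.85) × 5.54 / 2660 = 9210 m³.
Wasting from the aeration tank: Q_w = V / θ_c = 9210 / 5.54 = 1663 m³/d.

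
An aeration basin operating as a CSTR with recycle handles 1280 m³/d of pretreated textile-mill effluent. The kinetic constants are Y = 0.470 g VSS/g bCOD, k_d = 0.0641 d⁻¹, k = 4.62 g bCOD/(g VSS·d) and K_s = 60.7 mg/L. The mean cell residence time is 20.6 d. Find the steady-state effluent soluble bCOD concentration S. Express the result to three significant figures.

From the Monod/SRT balance for a CMAS, S = K_s·(1+k_d θ_c)/[θ_c·(Y k − k_d) − 1] = 60.7 × (1 + 0.0641 × 20.6) / [20.6 × (0.470 × 4.62 − 0.0641) − 1] = 140.9 / 42.41 = 3.321 mg/L.

S ≈ 3.32 mg/L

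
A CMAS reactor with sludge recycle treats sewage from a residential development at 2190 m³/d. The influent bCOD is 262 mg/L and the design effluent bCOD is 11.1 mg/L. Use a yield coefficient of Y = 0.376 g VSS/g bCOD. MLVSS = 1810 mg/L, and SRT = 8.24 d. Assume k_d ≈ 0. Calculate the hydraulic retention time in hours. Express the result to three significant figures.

τ ≈ 10.3 h

Biomass mass balance (decay neglected): V·X = Y·Q·(S₀ − S)·θ_c, so V = 0.376 × 2190 × (262 − 11.1) × 8.24 / 1810 = 940.5 m³.
HRT = V/Q = 940.5 m³ / 2190 m³·d⁻¹ = 0.4295 d × 24 = 10.31 h.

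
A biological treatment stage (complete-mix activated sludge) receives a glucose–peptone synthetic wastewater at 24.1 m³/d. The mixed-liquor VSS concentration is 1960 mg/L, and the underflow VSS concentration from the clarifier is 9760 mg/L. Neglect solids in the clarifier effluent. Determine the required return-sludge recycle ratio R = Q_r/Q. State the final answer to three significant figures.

Mass balance around the secondary clarifier (neglecting effluent solids): R = X / (X_r − X) = 1960 / (9760 − 1960) = 0.2513.

R ≈ 0.251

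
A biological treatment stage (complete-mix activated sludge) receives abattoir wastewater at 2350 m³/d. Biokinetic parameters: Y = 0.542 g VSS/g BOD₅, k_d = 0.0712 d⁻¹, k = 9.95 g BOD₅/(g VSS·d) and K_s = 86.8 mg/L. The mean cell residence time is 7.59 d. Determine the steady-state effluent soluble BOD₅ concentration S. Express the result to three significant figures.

S ≈ 3.39 mg/L

For a completely mixed reactor with recycle the Lawrence–McCarty relation gives S = K_s·(1 + k_d·θ_c) / [θ_c·(Y·k − k_d) − 1] = 86.8 × (1 + 0.0712 × 7.59) / [7.59 × (0.542 × 9.95 − 0.0712) − 1] = 133.7 / 39.39 = 3.394 mg/L.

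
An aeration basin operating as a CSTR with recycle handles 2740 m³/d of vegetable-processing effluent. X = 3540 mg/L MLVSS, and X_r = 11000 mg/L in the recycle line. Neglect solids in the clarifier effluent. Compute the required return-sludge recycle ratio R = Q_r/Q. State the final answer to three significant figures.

R = Q_r/Q = X/(X_r − X) = 3540 / (11000 − 3540) = 0.4745.

R ≈ 0.475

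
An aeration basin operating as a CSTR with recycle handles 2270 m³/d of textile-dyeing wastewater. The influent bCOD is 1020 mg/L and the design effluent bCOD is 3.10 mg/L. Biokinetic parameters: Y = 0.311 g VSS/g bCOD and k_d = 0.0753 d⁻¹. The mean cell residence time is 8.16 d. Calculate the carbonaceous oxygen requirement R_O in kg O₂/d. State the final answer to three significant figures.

The observed yield is Y_obs = Y/(1 + k_d·θ_c) = 0.311 / (1 + 0.0753 × 8.16) = 0.311 / 1.614 = 0.1926 g VSS per g bCOD removed.
Substrate removed = Q·(S₀ − S) = 2270 m³/d × (1020 − 3.10) g/m³ = 2.31×10^6 g/d = 2308 kg/d.
P_X = Y_obs·Q·(S₀ − S) = 0.1926 × 2308 = 444.7 kg VSS/d.
Carbonaceous O₂ demand = substrate oxidised − cell-mass equivalent = 2308 − 1.42 × 444.7 = 1677 kg O₂/d.

R_O ≈ 1680 kg O₂/d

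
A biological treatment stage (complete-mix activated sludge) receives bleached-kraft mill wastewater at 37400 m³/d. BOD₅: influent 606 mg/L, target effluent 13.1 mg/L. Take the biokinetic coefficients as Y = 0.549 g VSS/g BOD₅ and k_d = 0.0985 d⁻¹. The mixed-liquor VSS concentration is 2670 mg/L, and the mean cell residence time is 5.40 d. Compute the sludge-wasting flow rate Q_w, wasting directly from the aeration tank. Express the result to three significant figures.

Q_w ≈ 2980 m³/d

Rearranging the biomass balance for a CMAS with decay, V = Y·Q·ΔS·θ_c / [X·(1+k_d θ_c)] = 0.549 × 37400 × (606 − 13.1) × 5.40 / [2670 × (1 + 0.0985 × 5.40)] = 6.57×10^7 / 4090 = 16072 m³.
Wasting from the aeration tank: Q_w = V / θ_c = 16072 / 5.40 = 2976 m³/d.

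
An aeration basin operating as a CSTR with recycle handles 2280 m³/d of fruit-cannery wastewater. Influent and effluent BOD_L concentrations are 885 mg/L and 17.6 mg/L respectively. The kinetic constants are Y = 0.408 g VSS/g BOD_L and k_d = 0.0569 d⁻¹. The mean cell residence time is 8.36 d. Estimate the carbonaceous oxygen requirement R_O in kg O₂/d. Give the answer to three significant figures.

Correct the yield for decay: Y_obs = Y/(1 + k_d θ_c) = 0.408 / (1 + 0.0569 × 8.36) = 0.408 / 1.476 = 0.2765.
ΔS = 885 − 17.6 = 867.4 mg/L, so the substrate removal rate is 2280 × 867.4/1000 = 1978 kg BOD_L/d.
Biomass synthesised: P_X = Y_obs × 1978 = 546.8 kg VSS/d.
Carbonaceous O₂ demand = substrate oxidised − cell-mass equivalent = 1978 − 1.42 × 546.8 = 1201 kg O₂/d.

R_O ≈ 1200 kg O₂/d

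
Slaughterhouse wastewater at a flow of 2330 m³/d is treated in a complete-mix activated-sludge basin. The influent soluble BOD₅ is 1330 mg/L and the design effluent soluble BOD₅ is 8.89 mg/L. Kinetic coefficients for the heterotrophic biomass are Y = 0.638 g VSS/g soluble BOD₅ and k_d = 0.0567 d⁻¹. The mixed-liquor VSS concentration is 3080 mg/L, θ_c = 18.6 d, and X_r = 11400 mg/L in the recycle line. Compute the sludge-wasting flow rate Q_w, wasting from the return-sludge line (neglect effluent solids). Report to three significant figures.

From the SRT design equation V = Y Q (S₀−S) θ_c / [X (1 + k_d θ_c)] = 0.638 × 2330 × (1330 − 8.89) × 18.6 / [3080 × (1 + 0.0567 × 18.6)] = 3.65×10^7 / 6328 = 5772 m³.
Q_w = (V·X)/(θ_c X_r) = 5772 × 3080 / (18.6 × 11400) = 83.85 m³/d.

Q_w ≈ 83.8 m³/d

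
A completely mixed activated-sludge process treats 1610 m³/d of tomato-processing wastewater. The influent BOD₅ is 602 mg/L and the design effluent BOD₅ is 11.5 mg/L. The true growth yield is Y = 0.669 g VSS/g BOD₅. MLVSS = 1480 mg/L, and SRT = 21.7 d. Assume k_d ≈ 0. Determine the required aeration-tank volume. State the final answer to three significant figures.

Biomass mass balance (decay neglected): V·X = Y·Q·(S₀ − S)·θ_c, so V = 0.669 × 1610 × (602 − 11.5) × 21.7 / 1480 = 9325 m³.

V ≈ 9330 m³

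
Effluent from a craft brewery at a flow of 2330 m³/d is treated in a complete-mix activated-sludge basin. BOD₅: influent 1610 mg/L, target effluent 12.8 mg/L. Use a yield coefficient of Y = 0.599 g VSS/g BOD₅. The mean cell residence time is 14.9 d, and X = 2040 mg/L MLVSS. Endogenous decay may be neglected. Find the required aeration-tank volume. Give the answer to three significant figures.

V ≈ 16300 m³

With k_d = 0 the design equation reduces to V = Y Q (S₀−S) θ_c / X = 0.599 × 2330 × (1610 − 12.8) × 14.9 / 2040 = 16282 m³.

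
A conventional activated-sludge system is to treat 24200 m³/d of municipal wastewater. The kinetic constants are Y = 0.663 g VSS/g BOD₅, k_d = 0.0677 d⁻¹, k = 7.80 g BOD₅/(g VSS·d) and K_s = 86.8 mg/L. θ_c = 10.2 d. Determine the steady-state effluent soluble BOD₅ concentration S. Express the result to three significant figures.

S ≈ 2.87 mg/L

For a completely mixed reactor with recycle the Lawrence–McCarty relation gives S = K_s·(1 + k_d·θ_c) / [θ_c·(Y·k − k_d) − 1] = 86.8 × (1 + 0.0677 × 10.2) / [10.2 × (0.663 × 7.80 − 0.0677) − 1] = 146.7 / 51.06 = 2.874 mg/L.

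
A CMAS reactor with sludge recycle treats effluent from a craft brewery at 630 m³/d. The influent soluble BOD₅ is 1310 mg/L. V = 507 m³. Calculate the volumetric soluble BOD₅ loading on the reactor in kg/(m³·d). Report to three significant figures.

L_v ≈ 1.63 kg soluble BOD₅/(m³·d)

L_v = Q S₀ / V = 630 × 1310 × 10⁻³ / 507.0 = 1.628 kg/(m³·d).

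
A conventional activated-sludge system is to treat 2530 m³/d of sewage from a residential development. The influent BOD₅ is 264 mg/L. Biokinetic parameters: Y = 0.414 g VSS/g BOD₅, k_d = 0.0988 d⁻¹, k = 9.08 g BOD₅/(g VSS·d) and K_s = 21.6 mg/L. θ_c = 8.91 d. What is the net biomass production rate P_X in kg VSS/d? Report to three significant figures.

P_X ≈ 146 kg VSS/d

From the Monod/SRT balance for a CMAS, S = K_s·(1+k_d θ_c)/[θ_c·(Y k − k_d) − 1] = 21.6 × (1 + 0.0988 × 8.91) / [8.91 × (0.414 × 9.08 − 0.0988) − 1] = 40.61 / 31.61 = 1.285 mg/L.
Observed yield with endogenous decay: Y_obs = Y / (1 + k_d·θ_c) = 0.414 / (1 + 0.0988 × 8.91) = 0.414 / 1.880 = 0.2202 g VSS/g BOD₅.
Mass of BOD₅ removed per day: Q(S₀ − S) = 2530 × 262.7 g/m³ = 664.7 kg/d.
Biomass produced: P_X = Y_obs·Q·ΔS = 0.2202 × 664.7 ≈ 146.3 kg VSS/d.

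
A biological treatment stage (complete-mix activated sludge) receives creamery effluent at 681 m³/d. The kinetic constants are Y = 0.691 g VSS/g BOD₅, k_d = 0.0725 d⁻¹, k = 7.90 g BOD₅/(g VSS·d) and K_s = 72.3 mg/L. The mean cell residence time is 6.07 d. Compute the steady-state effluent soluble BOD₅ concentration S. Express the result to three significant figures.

S ≈ 3.28 mg/L

From the Monod/SRT balance for a CMAS, S = K_s·(1+k_d θ_c)/[θ_c·(Y k − k_d) − 1] = 72.3 × (1 + 0.0725 × 6.07) / [6.07 × (0.691 × 7.90 − 0.0725) − 1] = 104.1 / 31.70 = 3.285 mg/L.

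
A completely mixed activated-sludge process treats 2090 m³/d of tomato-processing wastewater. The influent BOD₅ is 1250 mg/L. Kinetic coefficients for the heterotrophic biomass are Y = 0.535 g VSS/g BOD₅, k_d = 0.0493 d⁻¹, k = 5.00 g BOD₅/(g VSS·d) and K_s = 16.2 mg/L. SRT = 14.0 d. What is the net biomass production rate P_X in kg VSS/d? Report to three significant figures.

From the Monod/SRT balance for a CMAS, S = K_s·(1+k_d θ_c)/[θ_c·(Y k − k_d) − 1] = 16.2 × (1 + 0.0493 × 14.0) / [14.0 × (0.535 × 5.00 − 0.0493) − 1] = 27.38 / 35.76 = 0.7657 mg/L.
The observed yield is Y_obs = Y/(1 + k_d·θ_c) = 0.535 / (1 + 0.0493 × 14.0) = 0.535 / 1.690 = 0.3165 g VSS per g BOD₅ removed.
Mass of BOD₅ removed per day: Q(S₀ − S) = 2090 × 1249 g/m³ = 2611 kg/d.
P_X = Y_obs · Q(S₀ − S) = 0.3165 × 2611 = 826.4 kg VSS/d.

P_X ≈ 826 kg VSS/d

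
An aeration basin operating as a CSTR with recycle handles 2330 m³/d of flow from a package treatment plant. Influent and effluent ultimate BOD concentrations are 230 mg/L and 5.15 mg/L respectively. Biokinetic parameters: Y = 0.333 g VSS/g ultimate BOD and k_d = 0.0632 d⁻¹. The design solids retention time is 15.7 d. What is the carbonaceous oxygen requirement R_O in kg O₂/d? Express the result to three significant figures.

R_O ≈ 400 kg O₂/d

Observed yield with endogenous decay: Y_obs = Y / (1 + k_d·θ_c) = 0.333 / (1 + 0.0632 × 15.7) = 0.333 / 1.992 = 0.1671 g VSS/g ultimate BOD.
Mass of ultimate BOD removed per day: Q(S₀ − S) = 2330 × 224.8 g/m³ = 523.9 kg/d.
P_X = Y_obs·Q·(S₀ − S) = 0.1671 × 523.9 = 87.57 kg VSS/d.
R_O = Q·ΔS − 1.42 P_X = 523.9 − 124.3 = 399.6 kg O₂/d.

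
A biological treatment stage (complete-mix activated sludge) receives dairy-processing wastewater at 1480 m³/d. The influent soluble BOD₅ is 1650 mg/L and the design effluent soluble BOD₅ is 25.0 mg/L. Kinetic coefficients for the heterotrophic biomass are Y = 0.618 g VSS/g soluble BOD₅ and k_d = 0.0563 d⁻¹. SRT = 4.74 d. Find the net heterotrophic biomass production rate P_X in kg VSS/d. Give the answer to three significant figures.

Y_obs = Y / (1 + k_d θ_c) = 0.618 / (1 + 0.0563 × 4.74) = 0.618 / 1.267 = 0.4878.
ΔS = 1650 − 25.0 = 1625 mg/L, so the substrate removal rate is 1480 × 1625/1000 = 2405 kg soluble BOD₅/d.
So the net sludge growth is P_X = 0.4878 × 2405 = 1173 kg VSS/d.

P_X ≈ 1170 kg VSS/d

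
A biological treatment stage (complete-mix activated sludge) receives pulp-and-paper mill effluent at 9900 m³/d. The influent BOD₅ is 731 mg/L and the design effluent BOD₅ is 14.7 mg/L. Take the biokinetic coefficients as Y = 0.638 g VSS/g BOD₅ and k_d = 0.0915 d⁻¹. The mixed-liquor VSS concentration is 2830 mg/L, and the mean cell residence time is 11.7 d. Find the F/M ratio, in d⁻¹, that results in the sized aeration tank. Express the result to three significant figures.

F/M ≈ 0.283 d⁻¹

From the SRT design equation V = Y Q (S₀−S) θ_c / [X (1 + k_d θ_c)] = 0.638 × 9900 × (731 − 14.7) × 11.7 / [2830 × (1 + 0.0915 × 11.7)] = 5.29×10^7 / 5860 = 9034 m³.
F/M = Q·S₀ / (V·X) = 9900 × 731 / (9034 × 2830) = 0.2831 g BOD₅·(g VSS·d)⁻¹.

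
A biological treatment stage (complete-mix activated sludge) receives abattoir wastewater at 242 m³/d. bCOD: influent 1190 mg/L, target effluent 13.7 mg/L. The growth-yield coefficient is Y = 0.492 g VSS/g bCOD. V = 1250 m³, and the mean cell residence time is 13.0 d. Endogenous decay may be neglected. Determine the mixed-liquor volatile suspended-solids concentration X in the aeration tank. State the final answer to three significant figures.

X = Y·Q·ΔS·θ_c / V = 0.492 × 242 × (1190 − 13.7) × 13.0 / 1250 = 1457 mg/L.

X ≈ 1460 mg/L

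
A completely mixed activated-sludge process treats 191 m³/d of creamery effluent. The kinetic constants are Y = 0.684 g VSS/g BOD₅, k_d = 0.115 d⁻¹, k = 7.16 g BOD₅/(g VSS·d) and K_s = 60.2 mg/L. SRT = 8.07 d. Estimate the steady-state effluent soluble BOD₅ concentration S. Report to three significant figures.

For a completely mixed reactor with recycle the Lawrence–McCarty relation gives S = K_s·(1 + k_d·θ_c) / [θ_c·(Y·k − k_d) − 1] = 60.2 × (1 + 0.115 × 8.07) / [8.07 × (0.684 × 7.16 − 0.115) − 1] = 116.1 / 37.59 = 3.087 mg/L.

S ≈ 3.09 mg/L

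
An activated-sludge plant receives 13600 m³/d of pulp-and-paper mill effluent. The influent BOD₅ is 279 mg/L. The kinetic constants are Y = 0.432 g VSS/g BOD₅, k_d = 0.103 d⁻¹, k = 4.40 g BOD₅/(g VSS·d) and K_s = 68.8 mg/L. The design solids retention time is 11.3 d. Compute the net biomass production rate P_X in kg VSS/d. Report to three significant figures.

For a completely mixed reactor with recycle the Lawrence–McCarty relation gives S = K_s·(1 + k_d·θ_c) / [θ_c·(Y·k − k_d) − 1] = 68.8 × (1 + 0.103 × 11.3) / [11.3 × (0.432 × 4.40 − 0.103) − 1] = 148.9 / 19.32 = 7.708 mg/L.
Y_obs = Y / (1 + k_d θ_c) = 0.432 / (1 + 0.103 × 11.3) = 0.432 / 2.164 = 0.1996.
Substrate removed = Q·(S₀ − S) = 13600 m³/d × (279 − 7.71) g/m³ = 3.69×10^6 g/d = 3690 kg/d.
So the net sludge growth is P_X = 0.1996 × 3690 = 736.6 kg VSS/d.

P_X ≈ 737 kg VSS/d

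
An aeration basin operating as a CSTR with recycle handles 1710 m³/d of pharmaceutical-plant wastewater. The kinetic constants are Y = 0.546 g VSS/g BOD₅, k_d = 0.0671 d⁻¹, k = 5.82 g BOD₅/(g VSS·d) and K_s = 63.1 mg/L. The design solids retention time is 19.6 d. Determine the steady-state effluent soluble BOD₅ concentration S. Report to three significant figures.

Effluent substrate depends only on kinetics and SRT: S = K_s(1 + k_d θ_c) / [θ_c(Yk − k_d) − 1] = 63.1 × (1 + 0.0671 × 19.6) / [19.6 × (0.546 × 5.82 − 0.0671) − 1] = 146.1 / 59.97 = 2.436 mg/L.

S ≈ 2.44 mg/L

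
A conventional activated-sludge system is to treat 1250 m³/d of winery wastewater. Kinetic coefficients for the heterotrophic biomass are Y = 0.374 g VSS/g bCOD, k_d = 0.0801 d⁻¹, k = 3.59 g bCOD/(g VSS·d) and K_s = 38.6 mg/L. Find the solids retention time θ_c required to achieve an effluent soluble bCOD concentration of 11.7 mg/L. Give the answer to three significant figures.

At the target effluent, Y k S/(K_s+S) = 0.374×3.59×11.7/50.30 = 0.3123 d⁻¹.
θ_c = 1/(μ − k_d) = 1/(0.3123 − 0.0801) = 1/0.2322 = 4.306 d.

θ_c ≈ 4.31 d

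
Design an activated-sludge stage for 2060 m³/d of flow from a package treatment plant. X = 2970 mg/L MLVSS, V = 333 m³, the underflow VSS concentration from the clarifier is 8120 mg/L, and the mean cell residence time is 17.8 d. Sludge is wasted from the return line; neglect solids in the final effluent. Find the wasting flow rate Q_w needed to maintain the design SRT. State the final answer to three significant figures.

Wasting from the return line (neglecting effluent solids): Q_w = V·X / (θ_c·X_r) = 333.0 × 2970 / (17.8 × 8120) = 6.843 m³/d.

Q_w ≈ 6.84 m³/d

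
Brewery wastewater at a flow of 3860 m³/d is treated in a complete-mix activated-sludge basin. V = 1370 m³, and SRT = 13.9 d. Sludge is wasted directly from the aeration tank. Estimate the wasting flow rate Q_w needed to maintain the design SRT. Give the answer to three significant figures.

Wasting from the aeration tank: Q_w = V / θ_c = 1370 / 13.9 = 98.56 m³/d.

Q_w ≈ 98.6 m³/d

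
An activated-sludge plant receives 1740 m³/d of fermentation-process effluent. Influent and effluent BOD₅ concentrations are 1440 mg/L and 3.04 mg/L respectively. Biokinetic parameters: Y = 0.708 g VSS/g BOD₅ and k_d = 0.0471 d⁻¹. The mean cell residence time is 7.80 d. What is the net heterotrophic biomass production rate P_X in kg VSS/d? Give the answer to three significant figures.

The observed yield is Y_obs = Y/(1 + k_d·θ_c) = 0.708 / (1 + 0.0471 × 7.80) = 0.708 / 1.367 = 0.5178 g VSS per g BOD₅ removed.
Q·(S₀ − S) = 1740 × (1440 − 3.04) × 10⁻³ = 2500 kg/d removed.
P_X = Y_obs · Q(S₀ − S) = 0.5178 × 2500 = 1295 kg VSS/d.

P_X ≈ 1290 kg VSS/d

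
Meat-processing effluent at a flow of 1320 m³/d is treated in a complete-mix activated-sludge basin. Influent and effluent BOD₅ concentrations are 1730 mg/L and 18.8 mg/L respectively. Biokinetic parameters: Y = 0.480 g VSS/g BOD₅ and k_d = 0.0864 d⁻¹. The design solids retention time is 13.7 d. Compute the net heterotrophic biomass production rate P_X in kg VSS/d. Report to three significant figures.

P_X ≈ 497 kg VSS/d

The observed yield is Y_obs = Y/(1 + k_d·θ_c) = 0.480 / (1 + 0.0864 × 13.7) = 0.480 / 2.184 = 0.2198 g VSS per g BOD₅ removed.
Substrate removed = Q·(S₀ − S) = 1320 m³/d × (1730 − 18.8) g/m³ = 2.26×10^6 g/d = 2259 kg/d.
Net biomass production P_X = Y_obs × Q·(S₀ − S) = 0.2198 × 2259 = 496.5 kg VSS/d.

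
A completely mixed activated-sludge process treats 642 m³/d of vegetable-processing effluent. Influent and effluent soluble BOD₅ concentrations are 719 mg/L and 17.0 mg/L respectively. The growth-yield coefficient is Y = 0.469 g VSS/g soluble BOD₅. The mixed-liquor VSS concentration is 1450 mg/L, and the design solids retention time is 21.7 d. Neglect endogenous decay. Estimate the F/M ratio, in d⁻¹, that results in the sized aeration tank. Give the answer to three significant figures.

V·X = Y·Q·ΔS·θ_c gives V = 0.469 × 642 × (719 − 17.0) × 21.7 / 1450 = 3163 m³.
Food-to-microorganism ratio F/M = Q S₀ / (V X) = 642 × 719 / (3163 × 1450) = 0.1006 d⁻¹.

F/M ≈ 0.101 d⁻¹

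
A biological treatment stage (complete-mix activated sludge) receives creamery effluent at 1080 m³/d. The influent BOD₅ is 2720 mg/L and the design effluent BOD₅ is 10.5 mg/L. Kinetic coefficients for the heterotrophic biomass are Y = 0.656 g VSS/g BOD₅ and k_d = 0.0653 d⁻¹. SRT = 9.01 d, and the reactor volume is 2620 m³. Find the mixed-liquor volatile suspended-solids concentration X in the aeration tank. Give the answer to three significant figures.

X = Y·Q·ΔS·θ_c / [V·(1 + k_d θ_c)] = 0.656 × 1080 × (2720 − 10.5) × 9.01 / [2620 × (1 + 0.0653 × 9.01)] = 4156 mg/L.

X ≈ 4160 mg/L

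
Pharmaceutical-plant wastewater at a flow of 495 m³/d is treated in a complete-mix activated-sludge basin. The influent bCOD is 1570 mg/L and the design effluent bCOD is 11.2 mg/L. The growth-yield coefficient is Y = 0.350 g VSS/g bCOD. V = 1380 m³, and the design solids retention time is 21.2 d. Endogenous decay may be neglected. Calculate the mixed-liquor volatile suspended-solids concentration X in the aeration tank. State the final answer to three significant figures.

X ≈ 4150 mg/L

X = Y·Q·ΔS·θ_c / V = 0.350 × 495 × (1570 − 11.2) × 21.2 / 1380 = 4149 mg/L.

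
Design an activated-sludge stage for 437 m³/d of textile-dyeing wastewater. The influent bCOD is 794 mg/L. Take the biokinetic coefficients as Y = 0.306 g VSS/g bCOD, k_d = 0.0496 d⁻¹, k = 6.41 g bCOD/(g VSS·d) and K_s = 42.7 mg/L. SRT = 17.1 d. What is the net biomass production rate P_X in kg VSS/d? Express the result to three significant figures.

P_X ≈ 57.3 kg VSS/d

From the Monod/SRT balance for a CMAS, S = K_s·(1+k_d θ_c)/[θ_c·(Y k − k_d) − 1] = 42.7 × (1 + 0.0496 × 17.1) / [17.1 × (0.306 × 6.41 − 0.0496) − 1] = 78.92 / 31.69 = 2.490 mg/L.
Observed yield with endogenous decay: Y_obs = Y / (1 + k_d·θ_c) = 0.306 / (1 + 0.0496 × 17.1) = 0.306 / 1.848 = 0.1656 g VSS/g bCOD.
ΔS = 794 − 2.49 = 791.5 mg/L, so the substrate removal rate is 437 × 791.5/1000 = 345.9 kg bCOD/d.
Net biomass production P_X = Y_obs × Q·(S₀ − S) = 0.1656 × 345.9 = 57.27 kg VSS/d.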